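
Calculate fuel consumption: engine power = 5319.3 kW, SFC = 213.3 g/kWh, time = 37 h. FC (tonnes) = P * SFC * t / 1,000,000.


Formula: FC (tonnes) = P * SFC * t / 1,000,000
Step 1 — P * SFC * t = 5319.3 * 213.3 * 37 = 41980447.53 g
Step 2 — FC (tonnes) = 41980447.53 / 1,000,000 ≈ 41.980 tonnes (5 s.f.)

41.980 tonnes


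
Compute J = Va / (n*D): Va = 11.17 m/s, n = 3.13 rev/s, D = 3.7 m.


Formula: J = Va / (n * D)
Step 1 — n * D = 3.13 * 3.7 = 11.581
Step 2 — J = 11.17 / 11.581 ≈ 0.96451 (5 s.f.)

0.96451


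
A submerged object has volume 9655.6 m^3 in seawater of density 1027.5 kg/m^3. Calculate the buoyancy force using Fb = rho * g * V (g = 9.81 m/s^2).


Formula: Fb = rho * g * V
Substituting: Fb = 1027.5 * 9.81 * 9655.6
Intermediate: 1027.5 * 9.81 = 10079.775
Result: Fb = 10079.775 * 9655.6 ≈ 97326000 N (5 s.f.)

97326000 N


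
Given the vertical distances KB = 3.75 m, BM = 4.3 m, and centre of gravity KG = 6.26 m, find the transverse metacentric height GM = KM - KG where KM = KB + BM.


Formula: GM = KB + BM - KG
Step 1 — KM = KB + BM = 3.75 + 4.3 = 8.05 m
Step 2 — GM = KM - KG = 8.05 - 6.26 = 1.79 m

1.79 m


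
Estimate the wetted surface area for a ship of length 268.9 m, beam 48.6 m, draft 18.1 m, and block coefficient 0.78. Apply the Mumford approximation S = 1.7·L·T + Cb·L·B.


Formula: S = 1.7*L*T + V/T with V = Cb*L*B*T, i.e. S = L * (1.7*T + Cb*B)
Step 1 — 1.7*T = 1.7 * 18.1 = 30.77 m
Step 2 — Cb*B = 0.78 * 48.6 = 37.908 m
Step 3 — 1.7*T + Cb*B = 30.77 + 37.908 = 68.678 m
Step 4 — S = 268.9 * 68.678 ≈ 18468 m^2 (5 s.f.)

18468 m^2


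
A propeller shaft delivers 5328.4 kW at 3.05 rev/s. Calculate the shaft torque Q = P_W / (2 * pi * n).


Formula: Q = P_W / (2 * pi * n)
Step 1 — P_W = 5328.4 kW * 1000 = 5328400.0 W
Step 2 — 2 * pi * n = 2 * pi * 3.05 = 19.163715
Step 3 — Q = 5328400.0 / 19.163715 ≈ 278050 N·m (5 s.f.)

278050 N·m


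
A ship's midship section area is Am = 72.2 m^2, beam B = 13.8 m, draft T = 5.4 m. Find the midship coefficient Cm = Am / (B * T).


Formula: Cm = Am / (B * T)
Step 1 — B * T = 13.8 * 5.4 = 74.52 m^2
Step 2 — Cm = 72.2 / 74.52 ≈ 0.96887 (5 s.f.)

0.96887


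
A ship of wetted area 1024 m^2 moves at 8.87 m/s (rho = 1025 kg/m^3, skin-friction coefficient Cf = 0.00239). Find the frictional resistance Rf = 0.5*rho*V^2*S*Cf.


Formula: Rf = 0.5 * rho * V^2 * S * Cf
Step 1 — V^2 = 8.87^2 = 78.6769
Step 2 — 0.5 * rho * V^2 = 0.5 * 1025 * 78.6769 = 40321.91125
Step 3 — Rf = 40321.91125 * 1024 * 0.00239 ≈ 98682 N (5 s.f.)

98682 N


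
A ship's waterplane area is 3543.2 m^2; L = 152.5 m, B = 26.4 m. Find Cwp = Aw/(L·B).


Formula: Cwp = Aw / (L * B)
Step 1 — L * B = 152.5 * 26.4 = 4026.0 m^2
Step 2 — Cwp = 3543.2 / 4026.0 ≈ 0.88008 (5 s.f.)

0.88008


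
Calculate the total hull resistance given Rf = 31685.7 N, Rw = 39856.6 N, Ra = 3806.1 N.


Formula: Rt = Rf + Rw + Ra
Substituting: Rt = 31685.7 + 39856.6 + 3806.1
Result: Rt = 75348.4 N

75348.4 N


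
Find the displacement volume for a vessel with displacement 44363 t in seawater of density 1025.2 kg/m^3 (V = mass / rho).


Formula: V = mass / rho
Step 1 — convert tonnes to kg: 44363 t * 1000 = 44363000 kg
Step 2 — V = 44363000 / 1025.2 ≈ 43273 m^3 (5 s.f.)

43273 m^3


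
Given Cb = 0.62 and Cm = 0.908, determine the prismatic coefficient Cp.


Formula: Cp = Cb / Cm
Substituting: Cp = 0.62 / 0.908
Result: Cp ≈ 0.68282 (5 s.f.)

0.68282


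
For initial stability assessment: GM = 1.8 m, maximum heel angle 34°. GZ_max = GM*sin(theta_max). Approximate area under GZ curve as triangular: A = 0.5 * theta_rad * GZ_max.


Formula: GZ_max = GM * sin(theta); Area = 0.5 * theta_rad * GZ_max
Step 1 — GZ_max = 1.8 * sin(34°) = 1.8 * 0.559193 = 1.006547 m
Step 2 — theta_rad = 34 * pi/180 = 0.593412 rad
Step 3 — Area = 0.5 * 0.593412 * 1.006547 ≈ 0.29865 m·rad (5 s.f.)

0.29865 m·rad


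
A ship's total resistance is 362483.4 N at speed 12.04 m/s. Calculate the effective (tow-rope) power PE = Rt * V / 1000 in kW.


Formula: PE = Rt * V / 1000 (kW)
Step 1 — PE (W) = 362483.4 * 12.04 = 4364300.136 W
Step 2 — PE (kW) = 4364300.136 / 1000 ≈ 4364.3 kW (5 s.f.)

4364.3 kW


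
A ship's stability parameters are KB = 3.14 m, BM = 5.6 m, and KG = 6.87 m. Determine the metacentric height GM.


Formula: GM = KB + BM - KG
Step 1 — KM = KB + BM = 3.14 + 5.6 = 8.74 m
Step 2 — GM = KM - KG = 8.74 - 6.87 = 1.87 m

1.87 m


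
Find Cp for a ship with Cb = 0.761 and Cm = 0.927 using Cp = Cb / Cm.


Formula: Cp = Cb / Cm
Substituting: Cp = 0.761 / 0.927
Result: Cp ≈ 0.82093 (5 s.f.)

0.82093


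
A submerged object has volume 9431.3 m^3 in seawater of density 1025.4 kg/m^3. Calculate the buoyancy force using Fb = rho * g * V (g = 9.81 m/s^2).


Formula: Fb = rho * g * V
Substituting: Fb = 1025.4 * 9.81 * 9431.3
Intermediate: 1025.4 * 9.81 = 10059.174
Result: Fb = 10059.174 * 9431.3 ≈ 94871000 N (5 s.f.)

94871000 N


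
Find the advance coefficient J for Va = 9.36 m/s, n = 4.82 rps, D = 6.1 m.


Formula: J = Va / (n * D)
Step 1 — n * D = 4.82 * 6.1 = 29.402
Step 2 — J = 9.36 / 29.402 ≈ 0.31835 (5 s.f.)

0.31835


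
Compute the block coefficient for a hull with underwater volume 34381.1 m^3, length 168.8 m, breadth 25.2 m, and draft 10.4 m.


Formula: Cb = V / (L * B * T)
Step 1 — L * B * T = 168.8 * 25.2 * 10.4 = 44239.104 m^3
Step 2 — Cb = 34381.1 / 44239.104 ≈ 0.77717 (5 s.f.)

0.77717


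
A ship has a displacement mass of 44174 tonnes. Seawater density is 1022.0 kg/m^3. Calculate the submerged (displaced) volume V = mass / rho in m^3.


Formula: V = mass / rho
Step 1 — convert tonnes to kg: 44174 t * 1000 = 44174000 kg
Step 2 — V = 44174000 / 1022.0 ≈ 43223 m^3 (5 s.f.)

43223 m^3


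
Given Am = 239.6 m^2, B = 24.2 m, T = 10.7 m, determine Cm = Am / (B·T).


Formula: Cm = Am / (B * T)
Step 1 — B * T = 24.2 * 10.7 = 258.94 m^2
Step 2 — Cm = 239.6 / 258.94 ≈ 0.92531 (5 s.f.)

0.92531


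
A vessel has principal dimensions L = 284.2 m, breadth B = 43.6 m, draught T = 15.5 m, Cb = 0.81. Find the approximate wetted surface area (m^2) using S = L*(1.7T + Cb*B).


Formula: S = 1.7*L*T + V/T with V = Cb*L*B*T, i.e. S = L * (1.7*T + Cb*B)
Step 1 — 1.7*T = 1.7 * 15.5 = 26.35 m
Step 2 — Cb*B = 0.81 * 43.6 = 35.316 m
Step 3 — 1.7*T + Cb*B = 26.35 + 35.316 = 61.666 m
Step 4 — S = 284.2 * 61.666 ≈ 17525 m^2 (5 s.f.)

17525 m^2


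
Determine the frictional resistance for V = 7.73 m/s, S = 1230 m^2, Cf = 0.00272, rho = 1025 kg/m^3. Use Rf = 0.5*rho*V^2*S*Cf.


Formula: Rf = 0.5 * rho * V^2 * S * Cf
Step 1 — V^2 = 7.73^2 = 59.7529
Step 2 — 0.5 * rho * V^2 = 0.5 * 1025 * 59.7529 = 30623.36125
Step 3 — Rf = 30623.36125 * 1230 * 0.00272 ≈ 102450 N (5 s.f.)

102450 N


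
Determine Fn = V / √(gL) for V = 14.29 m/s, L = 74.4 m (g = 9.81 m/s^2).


Formula: Fn = V / sqrt(g * L)
Step 1 — g * L = 9.81 * 74.4 = 729.864
Step 2 — sqrt(g * L) = sqrt(729.864) = 27.015995
Step 3 — Fn = 14.29 / 27.015995 ≈ 0.52895 (5 s.f.)

0.52895


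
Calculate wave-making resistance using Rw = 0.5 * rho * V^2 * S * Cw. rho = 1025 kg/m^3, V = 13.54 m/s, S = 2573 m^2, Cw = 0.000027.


Formula: Rw = 0.5 * rho * V^2 * S * Cw
Step 1 — V^2 = 13.54^2 = 183.3316
Step 2 — 0.5 * rho * V^2 = 0.5 * 1025 * 183.3316 = 93957.445
Step 3 — Rw = 93957.445 * 2573 * 0.000027 ≈ 6527.3 N (5 s.f.)

6527.3 N


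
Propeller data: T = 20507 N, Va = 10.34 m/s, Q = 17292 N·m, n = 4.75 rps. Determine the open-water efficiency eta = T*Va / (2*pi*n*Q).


Formula: eta = T * Va / (2 * pi * n * Q)
Step 1 — numerator = T * Va = 20507 * 10.34 = 212042.38
Step 2 — 2 * pi * n = 2 * pi * 4.75 = 29.84513
Step 3 — denominator = 29.84513 * 17292 = 516081.99
Step 4 — eta = 212042.38 / 516081.99 ≈ 0.41087 (5 s.f.)

0.41087


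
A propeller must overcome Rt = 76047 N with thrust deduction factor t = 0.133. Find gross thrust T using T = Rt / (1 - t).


Formula: T = Rt / (1 - t)
Step 1 — (1 - t) = 1 - 0.133 = 0.867
Step 2 — T = 76047 / 0.867 ≈ 87713 N (5 s.f.)

87713 N


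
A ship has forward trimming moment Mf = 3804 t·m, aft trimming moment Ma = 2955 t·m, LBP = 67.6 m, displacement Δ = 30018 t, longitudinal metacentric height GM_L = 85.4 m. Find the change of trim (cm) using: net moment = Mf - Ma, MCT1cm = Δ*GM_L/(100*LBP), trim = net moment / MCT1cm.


Formula: net trimming moment = Mf - Ma; MCT1cm = Δ*GM_L/(100*LBP); trim = net moment / MCT1cm
Step 1 — net trimming moment = 3804 - 2955 = 849 t·m
Step 2 — MCT1cm = 30018 * 85.4 / (100 * 67.6) = 379.2215 t·m/cm
Step 3 — trim = 849 / 379.2215 ≈ 2.2388 cm (5 s.f.)

2.2388 cm


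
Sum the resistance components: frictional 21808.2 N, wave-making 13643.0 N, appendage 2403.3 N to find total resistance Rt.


Formula: Rt = Rf + Rw + Ra
Substituting: Rt = 21808.2 + 13643.0 + 2403.3
Result: Rt = 37854.5 N

37854.5 N


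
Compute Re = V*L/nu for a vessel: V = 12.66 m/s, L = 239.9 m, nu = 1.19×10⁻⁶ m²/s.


Formula: Re = V * L / nu
Step 1 — V * L = 12.66 * 239.9 = 3037.134 m^2/s
Step 2 — Re = 3037.134 / 1.19e-6 = 2.55e+09

2.55e+09


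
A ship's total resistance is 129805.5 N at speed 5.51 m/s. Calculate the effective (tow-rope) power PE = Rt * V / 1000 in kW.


Formula: PE = Rt * V / 1000 (kW)
Step 1 — PE (W) = 129805.5 * 5.51 = 715228.305 W
Step 2 — PE (kW) = 715228.305 / 1000 ≈ 715.23 kW (5 s.f.)

715.23 kW


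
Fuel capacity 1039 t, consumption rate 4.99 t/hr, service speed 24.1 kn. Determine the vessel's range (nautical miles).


Formula: endurance = fuel / rate; range = endurance * speed
Step 1 — endurance = 1039 / 4.99 = 208.2164 hours
Step 2 — range = 208.2164 * 24.1 ≈ 5018.0 nautical miles (5 s.f.)

5018.0 NM


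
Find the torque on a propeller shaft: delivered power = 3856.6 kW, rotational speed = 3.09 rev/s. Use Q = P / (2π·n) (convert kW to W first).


Formula: Q = P_W / (2 * pi * n)
Step 1 — P_W = 3856.6 kW * 1000 = 3856600.0 W
Step 2 — 2 * pi * n = 2 * pi * 3.09 = 19.415043
Step 3 — Q = 3856600.0 / 19.415043 ≈ 198640 N·m (5 s.f.)

198640 N·m


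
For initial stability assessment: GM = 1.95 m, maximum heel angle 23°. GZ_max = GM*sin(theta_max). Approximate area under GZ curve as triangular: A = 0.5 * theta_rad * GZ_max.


Formula: GZ_max = GM * sin(theta); Area = 0.5 * theta_rad * GZ_max
Step 1 — GZ_max = 1.95 * sin(23°) = 1.95 * 0.390731 = 0.761925 m
Step 2 — theta_rad = 23 * pi/180 = 0.401426 rad
Step 3 — Area = 0.5 * 0.401426 * 0.761925 ≈ 0.15293 m·rad (5 s.f.)

0.15293 m·rad


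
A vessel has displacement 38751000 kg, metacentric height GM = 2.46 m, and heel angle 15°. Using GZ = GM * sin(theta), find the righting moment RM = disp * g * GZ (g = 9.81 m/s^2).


Formula: GZ = GM * sin(theta); RM = disp * g * GZ
Step 1 — GZ = 2.46 * sin(15°) = 2.46 * 0.258819 = 0.636695 m
Step 2 — RM = 38751000 * 9.81 * 0.636695 ≈ 242040000 N·m (5 s.f.)

242040000 N·m


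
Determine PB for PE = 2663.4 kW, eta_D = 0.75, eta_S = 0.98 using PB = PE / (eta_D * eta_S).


Formula: PB = PE / (eta_D * eta_S)
Step 1 — combined efficiency = eta_D * eta_S = 0.75 * 0.98 = 0.735
Step 2 — PB = 2663.4 / 0.735 ≈ 3623.7 kW (5 s.f.)

3623.7 kW


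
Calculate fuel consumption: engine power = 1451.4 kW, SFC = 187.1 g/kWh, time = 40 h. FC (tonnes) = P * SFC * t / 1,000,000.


Formula: FC (tonnes) = P * SFC * t / 1,000,000
Step 1 — P * SFC * t = 1451.4 * 187.1 * 40 = 10862277.6 g
Step 2 — FC (tonnes) = 10862277.6 / 1,000,000 ≈ 10.862 tonnes (5 s.f.)

10.862 tonnes


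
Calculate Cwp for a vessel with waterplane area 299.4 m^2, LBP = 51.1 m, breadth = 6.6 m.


Formula: Cwp = Aw / (L * B)
Step 1 — L * B = 51.1 * 6.6 = 337.26 m^2
Step 2 — Cwp = 299.4 / 337.26 ≈ 0.88774 (5 s.f.)

0.88774


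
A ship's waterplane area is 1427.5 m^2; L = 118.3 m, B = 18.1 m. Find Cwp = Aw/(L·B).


Formula: Cwp = Aw / (L * B)
Step 1 — L * B = 118.3 * 18.1 = 2141.23 m^2
Step 2 — Cwp = 1427.5 / 2141.23 ≈ 0.66667 (5 s.f.)

0.66667


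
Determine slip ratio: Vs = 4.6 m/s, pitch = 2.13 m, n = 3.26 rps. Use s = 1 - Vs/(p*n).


Formula: s = 1 - Vs / (p * n)
Step 1 — p * n = 2.13 * 3.26 = 6.9438
Step 2 — Vs / (p*n) = 4.6 / 6.9438 = 0.662461 (6 d.p.)
Step 3 — s = 1 - 0.662461 = 0.337539

0.337539


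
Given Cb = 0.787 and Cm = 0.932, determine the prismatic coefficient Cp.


Formula: Cp = Cb / Cm
Substituting: Cp = 0.787 / 0.932
Result: Cp ≈ 0.84442 (5 s.f.)

0.84442


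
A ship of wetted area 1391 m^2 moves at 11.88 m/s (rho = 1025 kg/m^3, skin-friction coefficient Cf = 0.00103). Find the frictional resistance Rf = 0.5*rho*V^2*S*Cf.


Formula: Rf = 0.5 * rho * V^2 * S * Cf
Step 1 — V^2 = 11.88^2 = 141.1344
Step 2 — 0.5 * rho * V^2 = 0.5 * 1025 * 141.1344 = 72331.38
Step 3 — Rf = 72331.38 * 1391 * 0.00103 ≈ 103630 N (5 s.f.)

103630 N


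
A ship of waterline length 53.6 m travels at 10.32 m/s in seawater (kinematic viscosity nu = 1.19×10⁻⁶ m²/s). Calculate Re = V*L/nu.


Formula: Re = V * L / nu
Step 1 — V * L = 10.32 * 53.6 = 553.152 m^2/s
Step 2 — Re = 553.152 / 1.19e-6 = 4.65e+08

4.65e+08


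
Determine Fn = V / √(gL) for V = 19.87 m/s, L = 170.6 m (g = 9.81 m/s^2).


Formula: Fn = V / sqrt(g * L)
Step 1 — g * L = 9.81 * 170.6 = 1673.586
Step 2 — sqrt(g * L) = sqrt(1673.586) = 40.909485
Step 3 — Fn = 19.87 / 40.909485 ≈ 0.48571 (5 s.f.)

0.48571


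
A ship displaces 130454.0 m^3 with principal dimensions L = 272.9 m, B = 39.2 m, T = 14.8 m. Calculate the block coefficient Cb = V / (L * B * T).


Formula: Cb = V / (L * B * T)
Step 1 — L * B * T = 272.9 * 39.2 * 14.8 = 158325.664 m^3
Step 2 — Cb = 130454.0 / 158325.664 ≈ 0.82396 (5 s.f.)

0.82396


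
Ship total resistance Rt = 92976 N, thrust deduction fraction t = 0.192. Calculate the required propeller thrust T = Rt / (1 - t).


Formula: T = Rt / (1 - t)
Step 1 — (1 - t) = 1 - 0.192 = 0.808
Step 2 — T = 92976 / 0.808 ≈ 115070 N (5 s.f.)

115070 N


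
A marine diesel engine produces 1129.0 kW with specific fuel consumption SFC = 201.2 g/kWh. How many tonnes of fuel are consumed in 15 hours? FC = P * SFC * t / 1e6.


Formula: FC (tonnes) = P * SFC * t / 1,000,000
Step 1 — P * SFC * t = 1129.0 * 201.2 * 15 = 3407322.0 g
Step 2 — FC (tonnes) = 3407322.0 / 1,000,000 ≈ 3.4073 tonnes (5 s.f.)

3.4073 tonnes


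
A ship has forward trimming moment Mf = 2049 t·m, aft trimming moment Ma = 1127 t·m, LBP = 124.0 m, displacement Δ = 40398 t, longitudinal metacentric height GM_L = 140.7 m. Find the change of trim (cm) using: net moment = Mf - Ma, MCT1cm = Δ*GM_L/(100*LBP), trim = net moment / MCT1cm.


Formula: net trimming moment = Mf - Ma; MCT1cm = Δ*GM_L/(100*LBP); trim = net moment / MCT1cm
Step 1 — net trimming moment = 2049 - 1127 = 922 t·m
Step 2 — MCT1cm = 40398 * 140.7 / (100 * 124.0) = 458.387 t·m/cm
Step 3 — trim = 922 / 458.387 ≈ 2.0114 cm (5 s.f.)

2.0114 cm


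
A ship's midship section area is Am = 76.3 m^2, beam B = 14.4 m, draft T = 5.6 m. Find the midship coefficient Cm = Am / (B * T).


Formula: Cm = Am / (B * T)
Step 1 — B * T = 14.4 * 5.6 = 80.64 m^2
Step 2 — Cm = 76.3 / 80.64 ≈ 0.94618 (5 s.f.)

0.94618


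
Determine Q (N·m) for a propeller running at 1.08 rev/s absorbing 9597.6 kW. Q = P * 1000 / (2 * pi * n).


Formula: Q = P_W / (2 * pi * n)
Step 1 — P_W = 9597.6 kW * 1000 = 9597600.0 W
Step 2 — 2 * pi * n = 2 * pi * 1.08 = 6.78584
Step 3 — Q = 9597600.0 / 6.78584 ≈ 1414400 N·m (5 s.f.)

1414400 N·m


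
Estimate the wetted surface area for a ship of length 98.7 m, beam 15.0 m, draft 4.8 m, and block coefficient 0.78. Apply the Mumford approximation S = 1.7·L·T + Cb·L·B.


Formula: S = 1.7*L*T + V/T with V = Cb*L*B*T, i.e. S = L * (1.7*T + Cb*B)
Step 1 — 1.7*T = 1.7 * 4.8 = 8.16 m
Step 2 — Cb*B = 0.78 * 15.0 = 11.7 m
Step 3 — 1.7*T + Cb*B = 8.16 + 11.7 = 19.86 m
Step 4 — S = 98.7 * 19.86 ≈ 1960.2 m^2 (5 s.f.)

1960.2 m^2


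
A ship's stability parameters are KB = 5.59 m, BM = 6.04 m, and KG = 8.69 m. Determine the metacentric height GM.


Formula: GM = KB + BM - KG
Step 1 — KM = KB + BM = 5.59 + 6.04 = 11.63 m
Step 2 — GM = KM - KG = 11.63 - 8.69 = 2.94 m

2.94 m


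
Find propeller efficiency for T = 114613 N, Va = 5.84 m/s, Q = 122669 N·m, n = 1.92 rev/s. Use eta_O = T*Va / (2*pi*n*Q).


Formula: eta = T * Va / (2 * pi * n * Q)
Step 1 — numerator = T * Va = 114613 * 5.84 = 669339.92
Step 2 — 2 * pi * n = 2 * pi * 1.92 = 12.063716
Step 3 — denominator = 12.063716 * 122669 = 1479843.98
Step 4 — eta = 669339.92 / 1479843.98 ≈ 0.45230 (5 s.f.)

0.45230


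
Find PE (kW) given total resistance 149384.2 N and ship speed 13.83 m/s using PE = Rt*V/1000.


Formula: PE = Rt * V / 1000 (kW)
Step 1 — PE (W) = 149384.2 * 13.83 = 2065983.486 W
Step 2 — PE (kW) = 2065983.486 / 1000 ≈ 2066.0 kW (5 s.f.)

2066.0 kW


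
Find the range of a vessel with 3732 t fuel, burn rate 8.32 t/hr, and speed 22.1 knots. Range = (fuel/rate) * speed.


Formula: endurance = fuel / rate; range = endurance * speed
Step 1 — endurance = 3732 / 8.32 = 448.5577 hours
Step 2 — range = 448.5577 * 22.1 ≈ 9913.1 nautical miles (5 s.f.)

9913.1 NM


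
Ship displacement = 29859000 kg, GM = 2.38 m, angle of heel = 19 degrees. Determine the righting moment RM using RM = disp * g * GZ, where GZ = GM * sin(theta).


Formula: GZ = GM * sin(theta); RM = disp * g * GZ
Step 1 — GZ = 2.38 * sin(19°) = 2.38 * 0.325568 = 0.774852 m
Step 2 — RM = 29859000 * 9.81 * 0.774852 ≈ 226970000 N·m (5 s.f.)

226970000 N·m


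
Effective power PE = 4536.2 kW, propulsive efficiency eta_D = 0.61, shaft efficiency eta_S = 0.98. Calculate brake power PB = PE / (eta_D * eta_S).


Formula: PB = PE / (eta_D * eta_S)
Step 1 — combined efficiency = eta_D * eta_S = 0.61 * 0.98 = 0.5978
Step 2 — PB = 4536.2 / 0.5978 ≈ 7588.2 kW (5 s.f.)

7588.2 kW


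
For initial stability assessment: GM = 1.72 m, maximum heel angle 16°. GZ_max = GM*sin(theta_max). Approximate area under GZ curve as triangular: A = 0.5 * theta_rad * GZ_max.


Formula: GZ_max = GM * sin(theta); Area = 0.5 * theta_rad * GZ_max
Step 1 — GZ_max = 1.72 * sin(16°) = 1.72 * 0.275637 = 0.474096 m
Step 2 — theta_rad = 16 * pi/180 = 0.279253 rad
Step 3 — Area = 0.5 * 0.279253 * 0.474096 ≈ 0.066196 m·rad (5 s.f.)

0.066196 m·rad


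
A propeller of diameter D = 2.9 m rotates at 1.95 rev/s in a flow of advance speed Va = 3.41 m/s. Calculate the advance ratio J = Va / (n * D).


Formula: J = Va / (n * D)
Step 1 — n * D = 1.95 * 2.9 = 5.655
Step 2 — J = 3.41 / 5.655 ≈ 0.60301 (5 s.f.)

0.60301


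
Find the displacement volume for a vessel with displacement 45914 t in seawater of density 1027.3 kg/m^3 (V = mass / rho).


Formula: V = mass / rho
Step 1 — convert tonnes to kg: 45914 t * 1000 = 45914000 kg
Step 2 — V = 45914000 / 1027.3 ≈ 44694 m^3 (5 s.f.)

44694 m^3


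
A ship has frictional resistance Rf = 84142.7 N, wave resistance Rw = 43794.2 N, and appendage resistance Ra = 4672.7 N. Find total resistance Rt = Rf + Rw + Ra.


Formula: Rt = Rf + Rw + Ra
Substituting: Rt = 84142.7 + 43794.2 + 4672.7
Result: Rt = 132609.6 N

132609.6 N


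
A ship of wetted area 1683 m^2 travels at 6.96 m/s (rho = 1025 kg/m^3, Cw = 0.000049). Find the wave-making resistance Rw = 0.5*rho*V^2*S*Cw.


Formula: Rw = 0.5 * rho * V^2 * S * Cw
Step 1 — V^2 = 6.96^2 = 48.4416
Step 2 — 0.5 * rho * V^2 = 0.5 * 1025 * 48.4416 = 24826.32
Step 3 — Rw = 24826.32 * 1683 * 0.000049 ≈ 2047.4 N (5 s.f.)

2047.4 N


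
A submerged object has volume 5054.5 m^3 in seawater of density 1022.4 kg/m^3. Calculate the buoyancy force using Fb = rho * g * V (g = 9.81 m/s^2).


Formula: Fb = rho * g * V
Substituting: Fb = 1022.4 * 9.81 * 5054.5
Intermediate: 1022.4 * 9.81 = 10029.744
Result: Fb = 10029.744 * 5054.5 ≈ 50695000 N (5 s.f.)

50695000 N


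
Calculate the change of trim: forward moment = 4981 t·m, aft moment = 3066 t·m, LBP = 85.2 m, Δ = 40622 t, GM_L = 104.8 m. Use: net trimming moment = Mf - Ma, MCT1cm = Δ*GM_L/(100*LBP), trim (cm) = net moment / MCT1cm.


Formula: net trimming moment = Mf - Ma; MCT1cm = Δ*GM_L/(100*LBP); trim = net moment / MCT1cm
Step 1 — net trimming moment = 4981 - 3066 = 1915 t·m
Step 2 — MCT1cm = 40622 * 104.8 / (100 * 85.2) = 499.6697 t·m/cm
Step 3 — trim = 1915 / 499.6697 ≈ 3.8325 cm (5 s.f.)

3.8325 cm


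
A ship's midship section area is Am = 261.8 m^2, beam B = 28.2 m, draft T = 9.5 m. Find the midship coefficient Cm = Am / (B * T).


Formula: Cm = Am / (B * T)
Step 1 — B * T = 28.2 * 9.5 = 267.9 m^2
Step 2 — Cm = 261.8 / 267.9 ≈ 0.97723 (5 s.f.)

0.97723


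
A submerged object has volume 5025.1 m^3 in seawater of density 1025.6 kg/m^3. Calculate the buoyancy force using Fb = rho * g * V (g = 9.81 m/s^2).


Formula: Fb = rho * g * V
Substituting: Fb = 1025.6 * 9.81 * 5025.1
Intermediate: 1025.6 * 9.81 = 10061.136
Result: Fb = 10061.136 * 5025.1 ≈ 50558000 N (5 s.f.)

50558000 N


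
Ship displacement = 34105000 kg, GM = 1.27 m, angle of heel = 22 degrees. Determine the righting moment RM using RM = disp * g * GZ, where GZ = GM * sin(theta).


Formula: GZ = GM * sin(theta); RM = disp * g * GZ
Step 1 — GZ = 1.27 * sin(22°) = 1.27 * 0.374607 = 0.475751 m
Step 2 — RM = 34105000 * 9.81 * 0.475751 ≈ 159170000 N·m (5 s.f.)

159170000 N·m


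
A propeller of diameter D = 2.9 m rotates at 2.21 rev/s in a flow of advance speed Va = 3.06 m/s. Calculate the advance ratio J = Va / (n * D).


Formula: J = Va / (n * D)
Step 1 — n * D = 2.21 * 2.9 = 6.409
Step 2 — J = 3.06 / 6.409 ≈ 0.47745 (5 s.f.)

0.47745


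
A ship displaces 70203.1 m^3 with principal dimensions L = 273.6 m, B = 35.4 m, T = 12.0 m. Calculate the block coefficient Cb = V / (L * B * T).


Formula: Cb = V / (L * B * T)
Step 1 — L * B * T = 273.6 * 35.4 * 12.0 = 116225.28 m^3
Step 2 — Cb = 70203.1 / 116225.28 ≈ 0.60403 (5 s.f.)

0.60403


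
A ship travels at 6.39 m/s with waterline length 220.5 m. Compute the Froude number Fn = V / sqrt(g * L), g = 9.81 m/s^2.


Formula: Fn = V / sqrt(g * L)
Step 1 — g * L = 9.81 * 220.5 = 2163.105
Step 2 — sqrt(g * L) = sqrt(2163.105) = 46.509193
Step 3 — Fn = 6.39 / 46.509193 ≈ 0.13739 (5 s.f.)

0.13739


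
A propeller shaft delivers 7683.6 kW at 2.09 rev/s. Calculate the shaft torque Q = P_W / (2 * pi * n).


Formula: Q = P_W / (2 * pi * n)
Step 1 — P_W = 7683.6 kW * 1000 = 7683600.0 W
Step 2 — 2 * pi * n = 2 * pi * 2.09 = 13.131857
Step 3 — Q = 7683600.0 / 13.131857 ≈ 585110 N·m (5 s.f.)

585110 N·m


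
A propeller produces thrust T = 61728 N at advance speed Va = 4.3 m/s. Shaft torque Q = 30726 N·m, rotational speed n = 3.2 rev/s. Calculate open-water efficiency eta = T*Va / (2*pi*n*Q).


Formula: eta = T * Va / (2 * pi * n * Q)
Step 1 — numerator = T * Va = 61728 * 4.3 = 265430.4
Step 2 — 2 * pi * n = 2 * pi * 3.2 = 20.106193
Step 3 — denominator = 20.106193 * 30726 = 617782.89
Step 4 — eta = 265430.4 / 617782.89 ≈ 0.42965 (5 s.f.)

0.42965


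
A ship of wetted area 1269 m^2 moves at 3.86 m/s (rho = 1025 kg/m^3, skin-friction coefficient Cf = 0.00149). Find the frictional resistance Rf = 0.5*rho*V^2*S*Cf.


Formula: Rf = 0.5 * rho * V^2 * S * Cf
Step 1 — V^2 = 3.86^2 = 14.8996
Step 2 — 0.5 * rho * V^2 = 0.5 * 1025 * 14.8996 = 7636.045
Step 3 — Rf = 7636.045 * 1269 * 0.00149 ≈ 14438 N (5 s.f.)

14438 N


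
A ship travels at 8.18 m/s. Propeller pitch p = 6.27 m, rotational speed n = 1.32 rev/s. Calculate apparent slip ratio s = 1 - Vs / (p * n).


Formula: s = 1 - Vs / (p * n)
Step 1 — p * n = 6.27 * 1.32 = 8.2764
Step 2 — Vs / (p*n) = 8.18 / 8.2764 = 0.988352 (6 d.p.)
Step 3 — s = 1 - 0.988352 = 0.011648

0.011648


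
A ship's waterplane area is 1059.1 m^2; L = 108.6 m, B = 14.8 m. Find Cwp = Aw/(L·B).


Formula: Cwp = Aw / (L * B)
Step 1 — L * B = 108.6 * 14.8 = 1607.28 m^2
Step 2 — Cwp = 1059.1 / 1607.28 ≈ 0.65894 (5 s.f.)

0.65894


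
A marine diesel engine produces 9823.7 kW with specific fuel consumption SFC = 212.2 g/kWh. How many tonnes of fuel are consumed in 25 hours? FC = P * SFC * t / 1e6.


Formula: FC (tonnes) = P * SFC * t / 1,000,000
Step 1 — P * SFC * t = 9823.7 * 212.2 * 25 = 52114728.5 g
Step 2 — FC (tonnes) = 52114728.5 / 1,000,000 ≈ 52.115 tonnes (5 s.f.)

52.115 tonnes


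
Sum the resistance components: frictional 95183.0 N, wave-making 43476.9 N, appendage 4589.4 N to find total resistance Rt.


Formula: Rt = Rf + Rw + Ra
Substituting: Rt = 95183.0 + 43476.9 + 4589.4
Result: Rt = 143249.3 N

143249.3 N


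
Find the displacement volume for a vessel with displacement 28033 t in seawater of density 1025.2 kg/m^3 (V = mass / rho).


Formula: V = mass / rho
Step 1 — convert tonnes to kg: 28033 t * 1000 = 28033000 kg
Step 2 — V = 28033000 / 1025.2 ≈ 27344 m^3 (5 s.f.)

27344 m^3


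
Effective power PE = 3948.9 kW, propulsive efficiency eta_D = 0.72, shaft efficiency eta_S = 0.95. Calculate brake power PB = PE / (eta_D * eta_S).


Formula: PB = PE / (eta_D * eta_S)
Step 1 — combined efficiency = eta_D * eta_S = 0.72 * 0.95 = 0.684
Step 2 — PB = 3948.9 / 0.684 ≈ 5773.2 kW (5 s.f.)

5773.2 kW


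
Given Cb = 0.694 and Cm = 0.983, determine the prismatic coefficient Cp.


Formula: Cp = Cb / Cm
Substituting: Cp = 0.694 / 0.983
Result: Cp ≈ 0.70600 (5 s.f.)

0.70600


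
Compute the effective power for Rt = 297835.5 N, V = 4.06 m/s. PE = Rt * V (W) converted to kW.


Formula: PE = Rt * V / 1000 (kW)
Step 1 — PE (W) = 297835.5 * 4.06 = 1209212.13 W
Step 2 — PE (kW) = 1209212.13 / 1000 ≈ 1209.2 kW (5 s.f.)

1209.2 kW


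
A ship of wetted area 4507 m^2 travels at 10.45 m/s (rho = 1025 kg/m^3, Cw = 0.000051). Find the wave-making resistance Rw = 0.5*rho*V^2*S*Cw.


Formula: Rw = 0.5 * rho * V^2 * S * Cw
Step 1 — V^2 = 10.45^2 = 109.2025
Step 2 — 0.5 * rho * V^2 = 0.5 * 1025 * 109.2025 = 55966.28125
Step 3 — Rw = 55966.28125 * 4507 * 0.000051 ≈ 12864 N (5 s.f.)

12864 N


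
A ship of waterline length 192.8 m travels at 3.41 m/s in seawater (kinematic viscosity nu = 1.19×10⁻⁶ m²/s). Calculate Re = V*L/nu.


Formula: Re = V * L / nu
Step 1 — V * L = 3.41 * 192.8 = 657.448 m^2/s
Step 2 — Re = 657.448 / 1.19e-6 = 5.52e+08

5.52e+08


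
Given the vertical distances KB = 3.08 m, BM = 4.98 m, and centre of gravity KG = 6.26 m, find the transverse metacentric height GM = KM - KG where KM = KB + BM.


Formula: GM = KB + BM - KG
Step 1 — KM = KB + BM = 3.08 + 4.98 = 8.06 m
Step 2 — GM = KM - KG = 8.06 - 6.26 = 1.8 m

1.8 m


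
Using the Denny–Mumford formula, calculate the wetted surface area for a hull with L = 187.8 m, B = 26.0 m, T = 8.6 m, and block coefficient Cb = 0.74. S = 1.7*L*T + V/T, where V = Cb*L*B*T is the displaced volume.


Formula: S = 1.7*L*T + V/T with V = Cb*L*B*T, i.e. S = L * (1.7*T + Cb*B)
Step 1 — 1.7*T = 1.7 * 8.6 = 14.62 m
Step 2 — Cb*B = 0.74 * 26.0 = 19.24 m
Step 3 — 1.7*T + Cb*B = 14.62 + 19.24 = 33.86 m
Step 4 — S = 187.8 * 33.86 ≈ 6358.9 m^2 (5 s.f.)

6358.9 m^2


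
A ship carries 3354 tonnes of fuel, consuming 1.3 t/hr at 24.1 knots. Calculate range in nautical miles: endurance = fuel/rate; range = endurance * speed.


Formula: endurance = fuel / rate; range = endurance * speed
Step 1 — endurance = 3354 / 1.3 = 2580.0 hours
Step 2 — range = 2580.0 * 24.1 ≈ 62178 nautical miles (5 s.f.)

62178 NM


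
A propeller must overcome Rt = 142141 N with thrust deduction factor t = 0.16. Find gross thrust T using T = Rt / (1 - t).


Formula: T = Rt / (1 - t)
Step 1 — (1 - t) = 1 - 0.16 = 0.84
Step 2 — T = 142141 / 0.84 ≈ 169220 N (5 s.f.)

169220 N


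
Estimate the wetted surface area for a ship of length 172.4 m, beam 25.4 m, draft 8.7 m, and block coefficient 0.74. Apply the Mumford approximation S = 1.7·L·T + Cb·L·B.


Formula: S = 1.7*L*T + V/T with V = Cb*L*B*T, i.e. S = L * (1.7*T + Cb*B)
Step 1 — 1.7*T = 1.7 * 8.7 = 14.79 m
Step 2 — Cb*B = 0.74 * 25.4 = 18.796 m
Step 3 — 1.7*T + Cb*B = 14.79 + 18.796 = 33.586 m
Step 4 — S = 172.4 * 33.586 ≈ 5790.2 m^2 (5 s.f.)

5790.2 m^2


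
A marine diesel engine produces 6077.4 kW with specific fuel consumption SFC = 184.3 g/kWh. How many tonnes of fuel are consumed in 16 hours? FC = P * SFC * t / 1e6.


Formula: FC (tonnes) = P * SFC * t / 1,000,000
Step 1 — P * SFC * t = 6077.4 * 184.3 * 16 = 17921037.12 g
Step 2 — FC (tonnes) = 17921037.12 / 1,000,000 ≈ 17.921 tonnes (5 s.f.)

17.921 tonnes


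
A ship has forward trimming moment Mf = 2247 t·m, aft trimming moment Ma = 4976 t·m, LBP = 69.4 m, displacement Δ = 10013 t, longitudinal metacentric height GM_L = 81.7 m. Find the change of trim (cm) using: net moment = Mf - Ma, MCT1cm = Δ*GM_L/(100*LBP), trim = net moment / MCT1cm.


Formula: net trimming moment = Mf - Ma; MCT1cm = Δ*GM_L/(100*LBP); trim = net moment / MCT1cm
Step 1 — net trimming moment = 2247 - 4976 = -2729 t·m
Step 2 — MCT1cm = 10013 * 81.7 / (100 * 69.4) = 117.8764 t·m/cm
Step 3 — trim = -2729 / 117.8764 ≈ -23.151 cm (5 s.f.)

-23.151 cm


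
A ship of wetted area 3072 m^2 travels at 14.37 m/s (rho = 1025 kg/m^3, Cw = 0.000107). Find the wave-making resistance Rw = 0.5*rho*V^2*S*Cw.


Formula: Rw = 0.5 * rho * V^2 * S * Cw
Step 1 — V^2 = 14.37^2 = 206.4969
Step 2 — 0.5 * rho * V^2 = 0.5 * 1025 * 206.4969 = 105829.66125
Step 3 — Rw = 105829.66125 * 3072 * 0.000107 ≈ 34787 N (5 s.f.)

34787 N


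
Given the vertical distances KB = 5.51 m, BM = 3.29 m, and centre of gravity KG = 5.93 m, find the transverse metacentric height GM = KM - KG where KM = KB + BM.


Formula: GM = KB + BM - KG
Step 1 — KM = KB + BM = 5.51 + 3.29 = 8.8 m
Step 2 — GM = KM - KG = 8.8 - 5.93 = 2.87 m

2.87 m


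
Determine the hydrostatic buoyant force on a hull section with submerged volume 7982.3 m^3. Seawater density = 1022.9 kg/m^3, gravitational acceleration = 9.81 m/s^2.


Formula: Fb = rho * g * V
Substituting: Fb = 1022.9 * 9.81 * 7982.3
Intermediate: 1022.9 * 9.81 = 10034.649
Result: Fb = 10034.649 * 7982.3 ≈ 80100000 N (5 s.f.)

80100000 N


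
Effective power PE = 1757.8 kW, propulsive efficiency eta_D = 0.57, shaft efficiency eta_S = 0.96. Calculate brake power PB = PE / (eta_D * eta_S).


Formula: PB = PE / (eta_D * eta_S)
Step 1 — combined efficiency = eta_D * eta_S = 0.57 * 0.96 = 0.5472
Step 2 — PB = 1757.8 / 0.5472 ≈ 3212.4 kW (5 s.f.)

3212.4 kW


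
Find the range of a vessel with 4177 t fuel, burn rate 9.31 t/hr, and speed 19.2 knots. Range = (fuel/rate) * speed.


Formula: endurance = fuel / rate; range = endurance * speed
Step 1 — endurance = 4177 / 9.31 = 448.6574 hours
Step 2 — range = 448.6574 * 19.2 ≈ 8614.2 nautical miles (5 s.f.)

8614.2 NM


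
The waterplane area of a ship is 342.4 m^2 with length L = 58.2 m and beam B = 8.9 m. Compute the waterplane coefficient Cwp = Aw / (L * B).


Formula: Cwp = Aw / (L * B)
Step 1 — L * B = 58.2 * 8.9 = 517.98 m^2
Step 2 — Cwp = 342.4 / 517.98 ≈ 0.66103 (5 s.f.)

0.66103


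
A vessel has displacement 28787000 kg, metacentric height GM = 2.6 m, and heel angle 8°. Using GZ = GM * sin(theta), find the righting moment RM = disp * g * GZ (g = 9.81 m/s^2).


Formula: GZ = GM * sin(theta); RM = disp * g * GZ
Step 1 — GZ = 2.6 * sin(8°) = 2.6 * 0.139173 = 0.36185 m
Step 2 — RM = 28787000 * 9.81 * 0.36185 ≈ 102190000 N·m (5 s.f.)

102190000 N·m


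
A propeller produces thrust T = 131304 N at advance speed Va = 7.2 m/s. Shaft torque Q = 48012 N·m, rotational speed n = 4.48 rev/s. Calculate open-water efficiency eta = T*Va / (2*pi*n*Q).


Formula: eta = T * Va / (2 * pi * n * Q)
Step 1 — numerator = T * Va = 131304 * 7.2 = 945388.8
Step 2 — 2 * pi * n = 2 * pi * 4.48 = 28.14867
Step 3 — denominator = 28.14867 * 48012 = 1351473.94
Step 4 — eta = 945388.8 / 1351473.94 ≈ 0.69952 (5 s.f.)

0.69952


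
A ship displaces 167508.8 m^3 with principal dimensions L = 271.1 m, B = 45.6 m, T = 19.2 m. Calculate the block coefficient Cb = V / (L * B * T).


Formula: Cb = V / (L * B * T)
Step 1 — L * B * T = 271.1 * 45.6 * 19.2 = 237353.472 m^3
Step 2 — Cb = 167508.8 / 237353.472 ≈ 0.70574 (5 s.f.)

0.70574


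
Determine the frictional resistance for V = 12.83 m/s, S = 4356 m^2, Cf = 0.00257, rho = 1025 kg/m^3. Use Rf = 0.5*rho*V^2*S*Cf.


Formula: Rf = 0.5 * rho * V^2 * S * Cf
Step 1 — V^2 = 12.83^2 = 164.6089
Step 2 — 0.5 * rho * V^2 = 0.5 * 1025 * 164.6089 = 84362.06125
Step 3 — Rf = 84362.06125 * 4356 * 0.00257 ≈ 944430 N (5 s.f.)

944430 N


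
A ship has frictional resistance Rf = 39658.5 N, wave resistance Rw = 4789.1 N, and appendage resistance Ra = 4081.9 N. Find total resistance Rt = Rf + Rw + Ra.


Formula: Rt = Rf + Rw + Ra
Substituting: Rt = 39658.5 + 4789.1 + 4081.9
Result: Rt = 48529.5 N

48529.5 N


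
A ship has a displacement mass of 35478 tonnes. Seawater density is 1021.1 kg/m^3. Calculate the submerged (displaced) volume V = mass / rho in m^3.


Formula: V = mass / rho
Step 1 — convert tonnes to kg: 35478 t * 1000 = 35478000 kg
Step 2 — V = 35478000 / 1021.1 ≈ 34745 m^3 (5 s.f.)

34745 m^3


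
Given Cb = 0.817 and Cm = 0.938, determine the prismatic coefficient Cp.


Formula: Cp = Cb / Cm
Substituting: Cp = 0.817 / 0.938
Result: Cp ≈ 0.87100 (5 s.f.)

0.87100


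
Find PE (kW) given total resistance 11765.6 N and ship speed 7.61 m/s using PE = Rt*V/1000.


Formula: PE = Rt * V / 1000 (kW)
Step 1 — PE (W) = 11765.6 * 7.61 = 89536.216 W
Step 2 — PE (kW) = 89536.216 / 1000 ≈ 89.536 kW (5 s.f.)

89.536 kW


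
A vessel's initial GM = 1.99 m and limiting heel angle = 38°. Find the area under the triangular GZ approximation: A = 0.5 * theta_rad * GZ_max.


Formula: GZ_max = GM * sin(theta); Area = 0.5 * theta_rad * GZ_max
Step 1 — GZ_max = 1.99 * sin(38°) = 1.99 * 0.615661 = 1.225165 m
Step 2 — theta_rad = 38 * pi/180 = 0.663225 rad
Step 3 — Area = 0.5 * 0.663225 * 1.225165 ≈ 0.40628 m·rad (5 s.f.)

0.40628 m·rad


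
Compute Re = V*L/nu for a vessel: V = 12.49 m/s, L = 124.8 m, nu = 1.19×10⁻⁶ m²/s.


Formula: Re = V * L / nu
Step 1 — V * L = 12.49 * 124.8 = 1558.752 m^2/s
Step 2 — Re = 1558.752 / 1.19e-6 = 1.31e+09

1.31e+09


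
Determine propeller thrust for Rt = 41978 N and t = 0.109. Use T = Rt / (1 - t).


Formula: T = Rt / (1 - t)
Step 1 — (1 - t) = 1 - 0.109 = 0.891
Step 2 — T = 41978 / 0.891 ≈ 47113 N (5 s.f.)

47113 N


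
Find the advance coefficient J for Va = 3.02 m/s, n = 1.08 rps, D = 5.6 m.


Formula: J = Va / (n * D)
Step 1 — n * D = 1.08 * 5.6 = 6.048
Step 2 — J = 3.02 / 6.048 ≈ 0.49934 (5 s.f.)

0.49934


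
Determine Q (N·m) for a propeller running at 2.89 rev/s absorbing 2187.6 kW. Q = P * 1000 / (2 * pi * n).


Formula: Q = P_W / (2 * pi * n)
Step 1 — P_W = 2187.6 kW * 1000 = 2187600.0 W
Step 2 — 2 * pi * n = 2 * pi * 2.89 = 18.158406
Step 3 — Q = 2187600.0 / 18.158406 ≈ 120470 N·m (5 s.f.)

120470 N·m


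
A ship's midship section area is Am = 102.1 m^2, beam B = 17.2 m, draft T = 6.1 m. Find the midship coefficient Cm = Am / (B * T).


Formula: Cm = Am / (B * T)
Step 1 — B * T = 17.2 * 6.1 = 104.92 m^2
Step 2 — Cm = 102.1 / 104.92 ≈ 0.97312 (5 s.f.)

0.97312


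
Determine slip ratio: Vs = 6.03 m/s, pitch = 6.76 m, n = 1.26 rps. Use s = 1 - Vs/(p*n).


Formula: s = 1 - Vs / (p * n)
Step 1 — p * n = 6.76 * 1.26 = 8.5176
Step 2 — Vs / (p*n) = 6.03 / 8.5176 = 0.707946 (6 d.p.)
Step 3 — s = 1 - 0.707946 = 0.292054

0.292054


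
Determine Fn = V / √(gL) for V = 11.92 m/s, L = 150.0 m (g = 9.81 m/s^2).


Formula: Fn = V / sqrt(g * L)
Step 1 — g * L = 9.81 * 150.0 = 1471.5
Step 2 — sqrt(g * L) = sqrt(1471.5) = 38.360136
Step 3 — Fn = 11.92 / 38.360136 ≈ 0.31074 (5 s.f.)

0.31074


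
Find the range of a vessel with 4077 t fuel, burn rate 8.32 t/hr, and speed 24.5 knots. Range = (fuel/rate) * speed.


Formula: endurance = fuel / rate; range = endurance * speed
Step 1 — endurance = 4077 / 8.32 = 490.024 hours
Step 2 — range = 490.024 * 24.5 ≈ 12006 nautical miles (5 s.f.)

12006 NM


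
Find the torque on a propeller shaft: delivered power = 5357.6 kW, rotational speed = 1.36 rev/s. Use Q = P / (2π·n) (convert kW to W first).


Formula: Q = P_W / (2 * pi * n)
Step 1 — P_W = 5357.6 kW * 1000 = 5357600.0 W
Step 2 — 2 * pi * n = 2 * pi * 1.36 = 8.545132
Step 3 — Q = 5357600.0 / 8.545132 ≈ 626980 N·m (5 s.f.)

626980 N·m


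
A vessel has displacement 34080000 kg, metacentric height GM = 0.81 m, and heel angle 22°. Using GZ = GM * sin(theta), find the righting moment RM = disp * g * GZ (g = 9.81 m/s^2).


Formula: GZ = GM * sin(theta); RM = disp * g * GZ
Step 1 — GZ = 0.81 * sin(22°) = 0.81 * 0.374607 = 0.303432 m
Step 2 — RM = 34080000 * 9.81 * 0.303432 ≈ 101440000 N·m (5 s.f.)

101440000 N·m


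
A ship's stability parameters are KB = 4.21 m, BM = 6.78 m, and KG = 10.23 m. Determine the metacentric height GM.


Formula: GM = KB + BM - KG
Step 1 — KM = KB + BM = 4.21 + 6.78 = 10.99 m
Step 2 — GM = KM - KG = 10.99 - 10.23 = 0.76 m

0.76 m


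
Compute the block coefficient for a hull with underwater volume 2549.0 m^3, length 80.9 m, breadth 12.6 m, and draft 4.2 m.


Formula: Cb = V / (L * B * T)
Step 1 — L * B * T = 80.9 * 12.6 * 4.2 = 4281.228 m^3
Step 2 — Cb = 2549.0 / 4281.228 ≈ 0.59539 (5 s.f.)

0.59539


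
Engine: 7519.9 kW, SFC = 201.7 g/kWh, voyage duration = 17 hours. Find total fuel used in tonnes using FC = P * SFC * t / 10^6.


Formula: FC (tonnes) = P * SFC * t / 1,000,000
Step 1 — P * SFC * t = 7519.9 * 201.7 * 17 = 25784985.11 g
Step 2 — FC (tonnes) = 25784985.11 / 1,000,000 ≈ 25.785 tonnes (5 s.f.)

25.785 tonnes


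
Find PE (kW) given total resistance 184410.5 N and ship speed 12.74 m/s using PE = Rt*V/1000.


Formula: PE = Rt * V / 1000 (kW)
Step 1 — PE (W) = 184410.5 * 12.74 = 2349389.77 W
Step 2 — PE (kW) = 2349389.77 / 1000 ≈ 2349.4 kW (5 s.f.)

2349.4 kW


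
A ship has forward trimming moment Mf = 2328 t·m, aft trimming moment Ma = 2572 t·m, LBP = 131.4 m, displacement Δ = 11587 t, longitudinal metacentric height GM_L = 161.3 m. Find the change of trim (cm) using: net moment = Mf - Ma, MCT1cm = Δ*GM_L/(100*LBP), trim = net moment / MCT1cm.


Formula: net trimming moment = Mf - Ma; MCT1cm = Δ*GM_L/(100*LBP); trim = net moment / MCT1cm
Step 1 — net trimming moment = 2328 - 2572 = -244 t·m
Step 2 — MCT1cm = 11587 * 161.3 / (100 * 131.4) = 142.2362 t·m/cm
Step 3 — trim = -244 / 142.2362 ≈ -1.7155 cm (5 s.f.)

-1.7155 cm


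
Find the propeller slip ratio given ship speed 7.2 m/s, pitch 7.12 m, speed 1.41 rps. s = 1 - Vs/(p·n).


Formula: s = 1 - Vs / (p * n)
Step 1 — p * n = 7.12 * 1.41 = 10.0392
Step 2 — Vs / (p*n) = 7.2 / 10.0392 = 0.717189 (6 d.p.)
Step 3 — s = 1 - 0.717189 = 0.282811

0.282811


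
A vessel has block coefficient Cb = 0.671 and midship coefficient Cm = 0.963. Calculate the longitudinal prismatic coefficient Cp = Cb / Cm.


Formula: Cp = Cb / Cm
Substituting: Cp = 0.671 / 0.963
Result: Cp ≈ 0.69678 (5 s.f.)

0.69678


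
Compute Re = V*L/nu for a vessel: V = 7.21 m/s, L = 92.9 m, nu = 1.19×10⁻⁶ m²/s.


Formula: Re = V * L / nu
Step 1 — V * L = 7.21 * 92.9 = 669.809 m^2/s
Step 2 — Re = 669.809 / 1.19e-6 = 5.63e+08

5.63e+08


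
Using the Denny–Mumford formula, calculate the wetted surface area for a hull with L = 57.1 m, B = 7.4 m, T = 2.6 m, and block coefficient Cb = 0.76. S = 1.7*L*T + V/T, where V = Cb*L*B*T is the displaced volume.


Formula: S = 1.7*L*T + V/T with V = Cb*L*B*T, i.e. S = L * (1.7*T + Cb*B)
Step 1 — 1.7*T = 1.7 * 2.6 = 4.42 m
Step 2 — Cb*B = 0.76 * 7.4 = 5.624 m
Step 3 — 1.7*T + Cb*B = 4.42 + 5.624 = 10.044 m
Step 4 — S = 57.1 * 10.044 ≈ 573.51 m^2 (5 s.f.)

573.51 m^2
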